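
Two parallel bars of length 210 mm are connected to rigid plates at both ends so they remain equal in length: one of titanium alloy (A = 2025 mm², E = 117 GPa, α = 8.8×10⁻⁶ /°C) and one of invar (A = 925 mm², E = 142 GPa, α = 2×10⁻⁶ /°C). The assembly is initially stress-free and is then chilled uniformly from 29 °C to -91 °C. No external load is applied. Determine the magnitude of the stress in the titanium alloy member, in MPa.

Both members must finish at the same length. With the larger α, the titanium alloy tends to over-contract; the plates restrain it, putting the titanium alloy in tension and the invar in compression. With no external load the two internal forces are equal and opposite, magnitude P.
Equating the net (thermal + elastic) strains gives |α₁ − α₂|·ΔT = P·[1/(A₁E₁) + 1/(A₂E₂)].
|α₁ − α₂|·ΔT = 6.8×10⁻⁶ × 120 = 0.000816.
1/(A₁E₁) + 1/(A₂E₂) = 1/(2025×117×10³) + 1/(925×142×10³) = 1.183×10⁻⁸ N⁻¹.
So P = 0.000816 / 1.183×10⁻⁸ = 68.95 kN.
σ_{titanium alloy} = P/A₁ = 68950/2025 = 34.05 MPa, tensile.

σ ≈ 34.1 MPa (tensile)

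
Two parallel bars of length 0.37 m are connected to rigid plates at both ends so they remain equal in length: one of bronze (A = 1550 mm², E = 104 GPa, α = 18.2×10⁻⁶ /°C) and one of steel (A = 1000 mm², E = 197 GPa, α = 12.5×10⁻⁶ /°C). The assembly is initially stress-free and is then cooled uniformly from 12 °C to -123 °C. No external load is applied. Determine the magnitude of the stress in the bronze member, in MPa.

σ ≈ 44 MPa (tensile)

The bronze has the larger α, so on cooling it would change length more than the steel if both were free. The rigid plates force a common final length, so the bronze is put into tension and the steel into compression, with equal and opposite forces P (no external load).
Equating the net (thermal + elastic) strains gives |α₁ − α₂|·ΔT = P·[1/(A₁E₁) + 1/(A₂E₂)].
|α₁ − α₂|·ΔT = 5.7×10⁻⁶ × 135 = 0.0007695.
1/(A₁E₁) + 1/(A₂E₂) = 1/(1550×104×10³) + 1/(1000×197×10³) = 1.128×10⁻⁸ N⁻¹.
So P = 0.0007695 / 1.128×10⁻⁸ = 68.22 kN.
σ_{bronze} = P/A₁ = 68220/1550 = 44.01 MPa, tensile.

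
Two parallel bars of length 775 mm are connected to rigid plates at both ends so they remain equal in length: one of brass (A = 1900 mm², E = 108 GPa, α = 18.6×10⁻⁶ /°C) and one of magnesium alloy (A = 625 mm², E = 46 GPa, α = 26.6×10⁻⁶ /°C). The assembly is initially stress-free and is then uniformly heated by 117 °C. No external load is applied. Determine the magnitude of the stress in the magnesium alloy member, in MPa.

σ ≈ 37.8 MPa (compressive)

Both members must finish at the same length. With the larger α, the magnesium alloy tends to over-expand; the plates restrain it, putting the magnesium alloy in compression and the brass in tension. With no external load the two internal forces are equal and opposite, magnitude P.
Setting the final lengths equal and cancelling L: (α₁ − α₂)ΔT = P/(A₁E₁) + P/(A₂E₂).
|α₁ − α₂|·ΔT = 8×10⁻⁶ × 117 = 0.000936.
1/(A₁E₁) + 1/(A₂E₂) = 1/(1900×108×10³) + 1/(625×46×10³) = 3.966×10⁻⁸ N⁻¹.
So P = 0.000936 / 3.966×10⁻⁸ = 23.6 kN.
σ_{magnesium alloy} = P/A₂ = 23600/625 = 37.76 MPa, compressive.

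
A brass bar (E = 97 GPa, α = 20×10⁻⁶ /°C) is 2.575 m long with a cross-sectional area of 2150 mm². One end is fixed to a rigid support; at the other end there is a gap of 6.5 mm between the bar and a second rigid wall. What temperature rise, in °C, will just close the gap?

Contact occurs when the free expansion equals the gap: αΔT L = 6.5 mm.
So ΔT = g/(αL) = 6.5/(20×10⁻⁶ × 2575) = 126.2 °C.

ΔT ≈ 126 °C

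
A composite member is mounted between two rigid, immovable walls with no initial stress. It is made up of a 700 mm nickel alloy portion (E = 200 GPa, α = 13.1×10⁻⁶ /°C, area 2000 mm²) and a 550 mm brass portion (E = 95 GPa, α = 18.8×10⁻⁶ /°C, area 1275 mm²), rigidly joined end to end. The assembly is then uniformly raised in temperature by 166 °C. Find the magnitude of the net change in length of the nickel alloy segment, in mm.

With the walls removed the bar would change length by δ_free = Σ αᵢΔT Lᵢ = 13.1×10⁻⁶×166×700 + 18.8×10⁻⁶×166×550 = 3.239 mm.
The walls prevent any net length change, so an axial force P (same in every segment) develops. Compatibility: P · Σ Lᵢ/(AᵢEᵢ) = δ_free.
Σ Lᵢ/(AᵢEᵢ) = 700/(2000×200×10³) + 550/(1275×95×10³) = 6.291×10⁻⁶ mm/N.
Hence P = δ_free / Σ(L/AE) = 3.239/6.291×10⁻⁶ = 514.8 kN (compressive).
For the nickel alloy segment, free thermal change = 13.1×10⁻⁶×166×700 = 1.522 mm and elastic change from P = 514800×700/(2000×200×10³) = 0.9009 mm; these oppose, so the net change is 0.621 mm (segment lengthens).

|ΔL| ≈ 0.621 mm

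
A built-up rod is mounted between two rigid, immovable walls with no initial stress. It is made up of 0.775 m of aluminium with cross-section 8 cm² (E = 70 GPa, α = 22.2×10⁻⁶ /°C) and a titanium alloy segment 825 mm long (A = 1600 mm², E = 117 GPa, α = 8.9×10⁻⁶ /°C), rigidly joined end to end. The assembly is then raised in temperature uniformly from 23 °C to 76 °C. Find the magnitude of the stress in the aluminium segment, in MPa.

σ ≈ 89.1 MPa (compressive)

With the walls removed the bar would change length by δ_free = Σ αᵢΔT Lᵢ = 22.2×10⁻⁶×53×775 + 8.9×10⁻⁶×53×825 = 1.301 mm.
The walls prevent any net length change, so an axial force P (same in every segment) develops. Compatibility: P · Σ Lᵢ/(AᵢEᵢ) = δ_free.
Σ Lᵢ/(AᵢEᵢ) = 775/(800×70×10³) + 825/(1600×117×10³) = 1.825×10⁻⁵ mm/N.
Hence P = δ_free / Σ(L/AE) = 1.301/1.825×10⁻⁵ = 71.3 kN (compressive).
σ_{aluminium} = P / A = 71300 / 800 = 89.13 MPa.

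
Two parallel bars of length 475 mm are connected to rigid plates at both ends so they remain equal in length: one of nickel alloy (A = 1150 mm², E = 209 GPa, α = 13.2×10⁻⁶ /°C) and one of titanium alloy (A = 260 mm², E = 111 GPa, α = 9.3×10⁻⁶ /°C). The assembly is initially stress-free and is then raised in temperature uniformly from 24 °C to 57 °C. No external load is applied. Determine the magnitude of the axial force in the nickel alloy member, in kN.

P ≈ 3.32 kN (compressive in the nickel alloy)

The nickel alloy has the larger α, so on heating it would change length more than the titanium alloy if both were free. The rigid plates force a common final length, so the nickel alloy is put into compression and the titanium alloy into tension, with equal and opposite forces P (no external load).
Compatibility of the two members (thermal + elastic change equal): (α₁ − α₂)ΔT = P·[1/(A₁E₁) + 1/(A₂E₂)].
|α₁ − α₂|·ΔT = 3.9×10⁻⁶ × 33 = 0.0001287.
1/(A₁E₁) + 1/(A₂E₂) = 1/(1150×209×10³) + 1/(260×111×10³) = 3.881×10⁻⁸ N⁻¹.
P = 0.0001287 / 3.881×10⁻⁸ = 3316 N = 3.316 kN.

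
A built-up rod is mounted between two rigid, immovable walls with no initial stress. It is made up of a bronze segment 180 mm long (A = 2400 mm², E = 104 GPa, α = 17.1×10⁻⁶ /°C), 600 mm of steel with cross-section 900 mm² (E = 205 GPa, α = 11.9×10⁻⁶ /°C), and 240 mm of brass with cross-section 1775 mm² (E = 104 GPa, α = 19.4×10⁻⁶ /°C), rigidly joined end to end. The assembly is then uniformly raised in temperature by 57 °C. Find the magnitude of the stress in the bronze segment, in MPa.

With the walls removed the bar would change length by δ_free = Σ αᵢΔT Lᵢ = 17.1×10⁻⁶×57×180 + 11.9×10⁻⁶×57×600 + 19.4×10⁻⁶×57×240 = 0.8478 mm.
The rigid supports impose zero overall length change; the single axial force P common to all segments must satisfy P Σ Lᵢ/(AᵢEᵢ) = δ_free.
Σ Lᵢ/(AᵢEᵢ) = 180/(2400×104×10³) + 600/(900×205×10³) + 240/(1775×104×10³) = 5.273×10⁻⁶ mm/N.
Hence P = δ_free / Σ(L/AE) = 0.8478/5.273×10⁻⁶ = 160.8 kN (compressive).
σ_{bronze} = P / A = 160800 / 2400 = 66.99 MPa.

σ ≈ 67 MPa (compressive)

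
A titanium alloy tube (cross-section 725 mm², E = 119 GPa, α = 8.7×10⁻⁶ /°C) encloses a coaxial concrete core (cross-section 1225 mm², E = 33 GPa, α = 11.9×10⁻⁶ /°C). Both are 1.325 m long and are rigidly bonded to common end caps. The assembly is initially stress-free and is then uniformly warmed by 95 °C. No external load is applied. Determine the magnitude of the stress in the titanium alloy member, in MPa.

σ ≈ 11.5 MPa (tensile)

Equilibrium of a rigid end plate with no external load gives equal and opposite internal forces ±P in the two members. Since α_{concrete} > α_{titanium alloy}, heating drives the concrete into compression and the titanium alloy into tension.
Setting the final lengths equal and cancelling L: (α₁ − α₂)ΔT = P/(A₁E₁) + P/(A₂E₂).
|α₁ − α₂|·ΔT = 3.2×10⁻⁶ × 95 = 0.000304.
1/(A₁E₁) + 1/(A₂E₂) = 1/(725×119×10³) + 1/(1225×33×10³) = 3.633×10⁻⁸ N⁻¹.
P = 0.000304 / 3.633×10⁻⁸ = 8368 N = 8.368 kN.
σ_{titanium alloy} = P/A₁ = 8368/725 = 11.54 MPa, tensile.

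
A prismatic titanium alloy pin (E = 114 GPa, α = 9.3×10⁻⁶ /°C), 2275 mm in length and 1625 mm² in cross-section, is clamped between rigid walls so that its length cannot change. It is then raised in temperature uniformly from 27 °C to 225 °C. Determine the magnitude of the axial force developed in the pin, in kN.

The ends cannot move, so σ = EαΔT = 114×10³ × 9.3×10⁻⁶ × 198 = 209.9 MPa.
Then P = σA = 209.9 × 1625 mm² = 341.1 kN, compressive.

P ≈ 341 kN (compressive)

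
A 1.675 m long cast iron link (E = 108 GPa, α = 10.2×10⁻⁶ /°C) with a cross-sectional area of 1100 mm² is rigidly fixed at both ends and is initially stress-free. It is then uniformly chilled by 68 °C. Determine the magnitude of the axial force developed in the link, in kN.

P ≈ 82.4 kN (tensile)

The ends cannot move, so σ = EαΔT = 108×10³ × 10.2×10⁻⁶ × 68 = 74.91 MPa.
Axial force P = σA = 74.91 × 1100 = 82400 N = 82.4 kN, tensile.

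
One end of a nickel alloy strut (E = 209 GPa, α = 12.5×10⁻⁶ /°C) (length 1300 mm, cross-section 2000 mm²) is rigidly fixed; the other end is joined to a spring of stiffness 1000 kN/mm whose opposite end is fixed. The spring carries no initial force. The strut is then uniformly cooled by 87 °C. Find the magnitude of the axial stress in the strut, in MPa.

Free thermal contraction: δ_free = αΔT L = 12.5×10⁻⁶ × 87 × 1300 = 1.414 mm.
Let P be the tensile force in the spring. The strut extends elastically by PL/(AE) and the spring stretches by P/k; together these equal δ_free.
P [ L/(AE) + 1/k ] = δ_free → P [ 1300/(2000×209×10³) + 1/(1000×10³) ] = 1.414.
P = 1.414 / 4.11×10⁻⁶ = 344000 N.
σ = P/A = 344000/2000 = 172 MPa.

σ ≈ 172 MPa (tensile)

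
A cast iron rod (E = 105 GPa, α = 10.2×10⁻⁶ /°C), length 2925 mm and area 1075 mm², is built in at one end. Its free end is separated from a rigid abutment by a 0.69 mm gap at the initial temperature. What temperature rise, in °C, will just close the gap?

Contact occurs when the free expansion equals the gap: αΔT L = 0.69 mm.
ΔT = 0.69 / (10.2×10⁻⁶ × 2925) = 23.13 °C.

ΔT ≈ 23.1 °C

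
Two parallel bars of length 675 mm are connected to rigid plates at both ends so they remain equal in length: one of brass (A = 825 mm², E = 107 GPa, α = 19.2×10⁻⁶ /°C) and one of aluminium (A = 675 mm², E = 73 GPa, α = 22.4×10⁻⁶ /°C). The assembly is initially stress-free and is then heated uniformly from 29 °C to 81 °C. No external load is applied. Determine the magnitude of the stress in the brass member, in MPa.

Both members must finish at the same length. With the larger α, the aluminium tends to over-expand; the plates restrain it, putting the aluminium in compression and the brass in tension. With no external load the two internal forces are equal and opposite, magnitude P.
Setting the final lengths equal and cancelling L: (α₁ − α₂)ΔT = P/(A₁E₁) + P/(A₂E₂).
|α₁ − α₂|·ΔT = 3.2×10⁻⁶ × 52 = 0.0001664.
1/(A₁E₁) + 1/(A₂E₂) = 1/(825×107×10³) + 1/(675×73×10³) = 3.162×10⁻⁸ N⁻¹.
P = 0.0001664 / 3.162×10⁻⁸ = 5262 N = 5.262 kN.
σ_{brass} = P/A₁ = 5262/825 = 6.378 MPa, tensile.

σ ≈ 6.38 MPa (tensile)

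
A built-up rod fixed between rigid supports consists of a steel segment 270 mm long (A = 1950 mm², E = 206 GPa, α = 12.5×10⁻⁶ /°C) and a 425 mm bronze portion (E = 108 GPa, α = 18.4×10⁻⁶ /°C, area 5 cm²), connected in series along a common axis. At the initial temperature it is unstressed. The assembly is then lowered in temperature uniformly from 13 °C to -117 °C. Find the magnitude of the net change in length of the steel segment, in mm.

With the walls removed the bar would change length by δ_free = Σ αᵢΔT Lᵢ = 12.5×10⁻⁶×130×270 + 18.4×10⁻⁶×130×425 = 1.455 mm.
The walls prevent any net length change, so an axial force P (same in every segment) develops. Compatibility: P · Σ Lᵢ/(AᵢEᵢ) = δ_free.
The series flexibility is Σ Lᵢ/(AᵢEᵢ) = 270/(1950×206×10³) + 425/(500×108×10³) = 8.543×10⁻⁶ mm/N.
So P = 1.455 / 8.543×10⁻⁶ = 170.4 kN, tensile.
For the steel segment, free thermal change = 12.5×10⁻⁶×130×270 = 0.4387 mm and elastic change from P = 170400×270/(1950×206×10³) = 0.1145 mm; these oppose, so the net change is 0.324 mm (segment shortens).

|ΔL| ≈ 0.324 mm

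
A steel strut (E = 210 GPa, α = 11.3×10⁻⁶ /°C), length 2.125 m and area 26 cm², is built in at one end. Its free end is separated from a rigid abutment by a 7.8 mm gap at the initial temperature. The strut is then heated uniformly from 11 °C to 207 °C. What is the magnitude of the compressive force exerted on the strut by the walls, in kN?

P ≈ 0 kN

If the wall were absent the strut would grow by αΔT L = 11.3×10⁻⁶ × 196 × 2125 = 4.706 mm.
Since δ_free = 4.71 mm is less than the 7.8 mm gap, the strut never touches the wall. No axial force develops.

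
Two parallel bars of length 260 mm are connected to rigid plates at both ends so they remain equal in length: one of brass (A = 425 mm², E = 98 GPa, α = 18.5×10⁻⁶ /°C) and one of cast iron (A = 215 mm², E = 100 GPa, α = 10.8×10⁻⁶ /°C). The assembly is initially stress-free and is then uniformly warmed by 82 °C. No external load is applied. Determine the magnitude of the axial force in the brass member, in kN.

P ≈ 8.95 kN (compressive in the brass)

Both members must finish at the same length. With the larger α, the brass tends to over-expand; the plates restrain it, putting the brass in compression and the cast iron in tension. With no external load the two internal forces are equal and opposite, magnitude P.
Compatibility of the two members (thermal + elastic change equal): (α₁ − α₂)ΔT = P·[1/(A₁E₁) + 1/(A₂E₂)].
|α₁ − α₂|·ΔT = 7.7×10⁻⁶ × 82 = 0.0006314.
1/(A₁E₁) + 1/(A₂E₂) = 1/(425×98×10³) + 1/(215×100×10³) = 7.052×10⁻⁸ N⁻¹.
So P = 0.0006314 / 7.052×10⁻⁸ = 8.953 kN.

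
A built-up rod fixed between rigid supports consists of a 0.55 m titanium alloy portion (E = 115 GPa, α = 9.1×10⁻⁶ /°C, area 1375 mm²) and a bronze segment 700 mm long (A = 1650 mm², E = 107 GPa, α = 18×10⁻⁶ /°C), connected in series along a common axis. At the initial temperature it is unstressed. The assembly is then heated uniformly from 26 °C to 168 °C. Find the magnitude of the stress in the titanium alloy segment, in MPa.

σ ≈ 244 MPa (compressive)

With the walls removed the bar would change length by δ_free = Σ αᵢΔT Lᵢ = 9.1×10⁻⁶×142×550 + 18×10⁻⁶×142×700 = 2.5 mm.
The walls prevent any net length change, so an axial force P (same in every segment) develops. Compatibility: P · Σ Lᵢ/(AᵢEᵢ) = δ_free.
Σ Lᵢ/(AᵢEᵢ) = 550/(1375×115×10³) + 700/(1650×107×10³) = 7.443×10⁻⁶ mm/N.
Hence P = δ_free / Σ(L/AE) = 2.5/7.443×10⁻⁶ = 335.9 kN (compressive).
σ_{titanium alloy} = P / A = 335900 / 1375 = 244.3 MPa.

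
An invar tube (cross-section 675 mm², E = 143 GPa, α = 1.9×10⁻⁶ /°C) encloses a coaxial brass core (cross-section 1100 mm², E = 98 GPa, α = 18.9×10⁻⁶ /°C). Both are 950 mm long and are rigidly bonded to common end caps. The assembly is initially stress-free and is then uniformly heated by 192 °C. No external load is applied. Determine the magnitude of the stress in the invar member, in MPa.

σ ≈ 246 MPa (tensile)

Both members must finish at the same length. With the larger α, the brass tends to over-expand; the plates restrain it, putting the brass in compression and the invar in tension. With no external load the two internal forces are equal and opposite, magnitude P.
Equating the net (thermal + elastic) strains gives |α₁ − α₂|·ΔT = P·[1/(A₁E₁) + 1/(A₂E₂)].
|α₁ − α₂|·ΔT = 17×10⁻⁶ × 192 = 0.003264.
1/(A₁E₁) + 1/(A₂E₂) = 1/(675×143×10³) + 1/(1100×98×10³) = 1.964×10⁻⁸ N⁻¹.
So P = 0.003264 / 1.964×10⁻⁸ = 166.2 kN.
σ_{invar} = P/A₁ = 166200/675 = 246.3 MPa, tensile.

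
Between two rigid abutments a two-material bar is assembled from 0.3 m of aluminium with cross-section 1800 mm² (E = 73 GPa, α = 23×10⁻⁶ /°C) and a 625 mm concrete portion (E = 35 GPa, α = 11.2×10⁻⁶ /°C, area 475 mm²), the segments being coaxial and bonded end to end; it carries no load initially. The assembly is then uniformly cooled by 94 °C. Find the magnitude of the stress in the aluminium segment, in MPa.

σ ≈ 18.2 MPa (tensile)

Free thermal contraction of the whole bar: Σ αᵢΔT Lᵢ = 23×10⁻⁶×94×300 + 11.2×10⁻⁶×94×625 = 1.307 mm.
Since the ends are fixed, an axial force P builds up, equal in every segment, with P · Σ Lᵢ/(AᵢEᵢ) = δ_free.
Σ Lᵢ/(AᵢEᵢ) = 300/(1800×73×10³) + 625/(475×35×10³) = 3.988×10⁻⁵ mm/N.
Hence P = δ_free / Σ(L/AE) = 1.307/3.988×10⁻⁵ = 32.77 kN (tensile).
σ_{aluminium} = P / A = 32770 / 1800 = 18.2 MPa.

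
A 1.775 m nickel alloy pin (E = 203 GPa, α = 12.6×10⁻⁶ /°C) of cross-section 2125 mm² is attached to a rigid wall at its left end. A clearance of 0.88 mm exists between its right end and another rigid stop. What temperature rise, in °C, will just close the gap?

ΔT ≈ 39.3 °C

The gap closes when αΔT L = 0.88 mm, since the pin is still unstressed at that instant.
ΔT = 0.88 / (12.6×10⁻⁶ × 1775) = 39.35 °C.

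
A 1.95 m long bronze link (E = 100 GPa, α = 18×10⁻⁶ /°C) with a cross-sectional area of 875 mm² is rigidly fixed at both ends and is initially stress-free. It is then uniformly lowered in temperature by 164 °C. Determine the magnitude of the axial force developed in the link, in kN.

P ≈ 258 kN (tensile)

The ends cannot move, so σ = EαΔT = 100×10³ × 18×10⁻⁶ × 164 = 295.2 MPa.
P = AEαΔT = 875 × 100×10³ × 18×10⁻⁶ × 164 = 258.3 kN (tensile).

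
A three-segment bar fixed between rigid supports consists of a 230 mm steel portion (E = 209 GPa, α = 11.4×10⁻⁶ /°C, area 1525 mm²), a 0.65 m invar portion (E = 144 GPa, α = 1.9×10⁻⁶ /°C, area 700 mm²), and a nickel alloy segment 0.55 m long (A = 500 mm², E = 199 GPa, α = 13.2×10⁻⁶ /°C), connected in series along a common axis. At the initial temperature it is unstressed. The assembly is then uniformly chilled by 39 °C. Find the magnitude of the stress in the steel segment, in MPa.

Free thermal contraction of the whole bar: Σ αᵢΔT Lᵢ = 11.4×10⁻⁶×39×230 + 1.9×10⁻⁶×39×650 + 13.2×10⁻⁶×39×550 = 0.4336 mm.
The rigid supports impose zero overall length change; the single axial force P common to all segments must satisfy P Σ Lᵢ/(AᵢEᵢ) = δ_free.
Σ Lᵢ/(AᵢEᵢ) = 230/(1525×209×10³) + 650/(700×144×10³) + 550/(500×199×10³) = 1.27×10⁻⁵ mm/N.
Hence P = δ_free / Σ(L/AE) = 0.4336/1.27×10⁻⁵ = 34.15 kN (tensile).
σ_{steel} = P / A = 34150 / 1525 = 22.39 MPa.

σ ≈ 22.4 MPa (tensile)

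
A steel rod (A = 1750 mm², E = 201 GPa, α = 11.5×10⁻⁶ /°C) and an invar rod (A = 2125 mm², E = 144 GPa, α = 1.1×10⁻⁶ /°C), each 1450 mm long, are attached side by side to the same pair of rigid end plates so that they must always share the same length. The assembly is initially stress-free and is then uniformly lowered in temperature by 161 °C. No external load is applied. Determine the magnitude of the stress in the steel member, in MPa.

σ ≈ 157 MPa (tensile)

Equilibrium of a rigid end plate with no external load gives equal and opposite internal forces ±P in the two members. Since α_{steel} > α_{invar}, cooling drives the steel into tension and the invar into compression.
Equating the net (thermal + elastic) strains gives |α₁ − α₂|·ΔT = P·[1/(A₁E₁) + 1/(A₂E₂)].
|α₁ − α₂|·ΔT = 10.4×10⁻⁶ × 161 = 0.001674.
1/(A₁E₁) + 1/(A₂E₂) = 1/(1750×201×10³) + 1/(2125×144×10³) = 6.111×10⁻⁹ N⁻¹.
So P = 0.001674 / 6.111×10⁻⁹ = 274 kN.
σ_{steel} = P/A₁ = 274000/1750 = 156.6 MPa, tensile.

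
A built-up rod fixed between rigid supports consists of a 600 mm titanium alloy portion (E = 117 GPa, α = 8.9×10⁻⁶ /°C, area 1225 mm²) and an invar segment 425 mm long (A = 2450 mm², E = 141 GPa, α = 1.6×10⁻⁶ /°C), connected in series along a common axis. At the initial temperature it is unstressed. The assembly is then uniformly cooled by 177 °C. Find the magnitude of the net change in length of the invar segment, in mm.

If the supports were absent, the total length change would be Σ αᵢΔT Lᵢ = 8.9×10⁻⁶×177×600 + 1.6×10⁻⁶×177×425 = 1.066 mm.
The rigid supports impose zero overall length change; the single axial force P common to all segments must satisfy P Σ Lᵢ/(AᵢEᵢ) = δ_free.
The series flexibility is Σ Lᵢ/(AᵢEᵢ) = 600/(1225×117×10³) + 425/(2450×141×10³) = 5.417×10⁻⁶ mm/N.
So P = 1.066 / 5.417×10⁻⁶ = 196.7 kN, tensile.
For the invar segment, free thermal change = 1.6×10⁻⁶×177×425 = 0.1204 mm and elastic change from P = 196700×425/(2450×141×10³) = 0.242 mm; these oppose, so the net change is 0.122 mm (segment lengthens).

|ΔL| ≈ 0.122 mm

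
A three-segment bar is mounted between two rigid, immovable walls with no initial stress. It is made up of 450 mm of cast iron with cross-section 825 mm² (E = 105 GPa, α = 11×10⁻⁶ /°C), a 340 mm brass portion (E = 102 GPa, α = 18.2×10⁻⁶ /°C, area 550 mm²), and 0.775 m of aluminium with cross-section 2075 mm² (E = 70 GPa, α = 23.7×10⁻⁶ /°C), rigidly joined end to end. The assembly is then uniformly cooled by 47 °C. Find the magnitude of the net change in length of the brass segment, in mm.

|ΔL| ≈ 0.216 mm

With the walls removed the bar would change length by δ_free = Σ αᵢΔT Lᵢ = 11×10⁻⁶×47×450 + 18.2×10⁻⁶×47×340 + 23.7×10⁻⁶×47×775 = 1.387 mm.
The rigid supports impose zero overall length change; the single axial force P common to all segments must satisfy P Σ Lᵢ/(AᵢEᵢ) = δ_free.
Σ Lᵢ/(AᵢEᵢ) = 450/(825×105×10³) + 340/(550×102×10³) + 775/(2075×70×10³) = 1.659×10⁻⁵ mm/N.
Hence P = δ_free / Σ(L/AE) = 1.387/1.659×10⁻⁵ = 83.58 kN (tensile).
For the brass segment, free thermal change = 18.2×10⁻⁶×47×340 = 0.2908 mm and elastic change from P = 83580×340/(550×102×10³) = 0.5066 mm; these oppose, so the net change is 0.216 mm (segment lengthens).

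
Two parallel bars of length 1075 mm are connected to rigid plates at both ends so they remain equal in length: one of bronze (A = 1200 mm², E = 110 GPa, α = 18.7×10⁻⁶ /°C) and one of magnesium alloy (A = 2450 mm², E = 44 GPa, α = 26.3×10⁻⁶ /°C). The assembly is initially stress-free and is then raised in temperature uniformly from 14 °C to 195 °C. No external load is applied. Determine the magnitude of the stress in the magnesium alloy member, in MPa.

Equilibrium of a rigid end plate with no external load gives equal and opposite internal forces ±P in the two members. Since α_{magnesium alloy} > α_{bronze}, heating drives the magnesium alloy into compression and the bronze into tension.
Compatibility of the two members (thermal + elastic change equal): (α₁ − α₂)ΔT = P·[1/(A₁E₁) + 1/(A₂E₂)].
|α₁ − α₂|·ΔT = 7.6×10⁻⁶ × 181 = 0.001376.
1/(A₁E₁) + 1/(A₂E₂) = 1/(1200×110×10³) + 1/(2450×44×10³) = 1.685×10⁻⁸ N⁻¹.
P = 0.001376 / 1.685×10⁻⁸ = 81630 N = 81.63 kN.
σ_{magnesium alloy} = P/A₂ = 81630/2450 = 33.32 MPa, compressive.

σ ≈ 33.3 MPa (compressive)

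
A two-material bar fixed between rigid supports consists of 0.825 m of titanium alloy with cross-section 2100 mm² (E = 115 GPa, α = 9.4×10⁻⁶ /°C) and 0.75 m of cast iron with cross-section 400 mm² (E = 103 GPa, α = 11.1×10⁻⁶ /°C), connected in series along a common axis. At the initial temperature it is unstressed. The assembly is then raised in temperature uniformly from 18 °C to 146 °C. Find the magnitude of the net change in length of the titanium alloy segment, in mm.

|ΔL| ≈ 0.667 mm

If the supports were absent, the total length change would be Σ αᵢΔT Lᵢ = 9.4×10⁻⁶×128×825 + 11.1×10⁻⁶×128×750 = 2.058 mm.
Since the ends are fixed, an axial force P builds up, equal in every segment, with P · Σ Lᵢ/(AᵢEᵢ) = δ_free.
Σ Lᵢ/(AᵢEᵢ) = 825/(2100×115×10³) + 750/(400×103×10³) = 2.162×10⁻⁵ mm/N.
P = 2.058 / 2.162×10⁻⁵ = 95200 N = 95.2 kN, compressive.
For the titanium alloy segment, free thermal change = 9.4×10⁻⁶×128×825 = 0.9926 mm and elastic change from P = 95200×825/(2100×115×10³) = 0.3252 mm; these oppose, so the net change is 0.667 mm (segment lengthens).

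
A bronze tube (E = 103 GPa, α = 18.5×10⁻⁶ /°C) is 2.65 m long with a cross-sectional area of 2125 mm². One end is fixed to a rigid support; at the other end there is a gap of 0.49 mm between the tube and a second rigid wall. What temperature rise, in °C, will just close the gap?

ΔT ≈ 9.99 °C

The gap closes when αΔT L = 0.49 mm, since the tube is still unstressed at that instant.
ΔT = 0.49 / (18.5×10⁻⁶ × 2650) = 9.995 °C.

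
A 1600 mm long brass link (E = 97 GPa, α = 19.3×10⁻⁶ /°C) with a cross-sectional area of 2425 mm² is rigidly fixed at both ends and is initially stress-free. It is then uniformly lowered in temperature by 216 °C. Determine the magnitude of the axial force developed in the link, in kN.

Full restraint means ε = 0, so the stress is σ = EαΔT = 97×10³ × 19.3×10⁻⁶ × 216 = 404.4 MPa.
P = AEαΔT = 2425 × 97×10³ × 19.3×10⁻⁶ × 216 = 980.6 kN (tensile).

P ≈ 981 kN (tensile)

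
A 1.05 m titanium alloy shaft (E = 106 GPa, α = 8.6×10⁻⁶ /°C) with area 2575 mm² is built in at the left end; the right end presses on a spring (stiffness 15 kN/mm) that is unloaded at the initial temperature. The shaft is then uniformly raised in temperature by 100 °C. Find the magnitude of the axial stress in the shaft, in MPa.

σ ≈ 4.97 MPa (compressive)

Free thermal expansion: δ_free = αΔT L = 8.6×10⁻⁶ × 100 × 1050 = 0.903 mm.
Let P be the compressive force at the spring. The shaft shortens elastically by PL/(AE) and the spring compresses by P/k; together these equal δ_free.
P [ L/(AE) + 1/k ] = δ_free → P [ 1050/(2575×106×10³) + 1/(15×10³) ] = 0.903.
P = 0.903 / 7.051×10⁻⁵ = 12810 N.
σ = P/A = 12810/2575 = 4.973 MPa.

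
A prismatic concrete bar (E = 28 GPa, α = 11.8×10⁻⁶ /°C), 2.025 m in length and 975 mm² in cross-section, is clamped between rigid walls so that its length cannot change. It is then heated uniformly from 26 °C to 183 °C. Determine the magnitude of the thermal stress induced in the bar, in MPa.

With length fixed, the mechanical strain must cancel the thermal strain αΔT = 11.8×10⁻⁶ × 157 = 1852.6×10⁻⁶.
σ = EαΔT = 28×10³ × 11.8×10⁻⁶ × 157 = 51.87 MPa (compressive; the bar is trying to expand).

σ ≈ 51.9 MPa (compressive)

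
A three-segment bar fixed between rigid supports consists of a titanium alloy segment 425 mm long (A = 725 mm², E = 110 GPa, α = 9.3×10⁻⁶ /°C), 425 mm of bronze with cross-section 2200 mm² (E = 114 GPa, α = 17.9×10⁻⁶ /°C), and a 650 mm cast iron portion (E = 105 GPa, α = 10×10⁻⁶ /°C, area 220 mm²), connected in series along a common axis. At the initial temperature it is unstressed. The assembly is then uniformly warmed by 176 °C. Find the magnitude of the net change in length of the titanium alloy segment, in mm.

|ΔL| ≈ 0.214 mm

If the supports were absent, the total length change would be Σ αᵢΔT Lᵢ = 9.3×10⁻⁶×176×425 + 17.9×10⁻⁶×176×425 + 10×10⁻⁶×176×650 = 3.179 mm.
Since the ends are fixed, an axial force P builds up, equal in every segment, with P · Σ Lᵢ/(AᵢEᵢ) = δ_free.
The series flexibility is Σ Lᵢ/(AᵢEᵢ) = 425/(725×110×10³) + 425/(2200×114×10³) + 650/(220×105×10³) = 3.516×10⁻⁵ mm/N.
So P = 3.179 / 3.516×10⁻⁵ = 90.4 kN, compressive.
For the titanium alloy segment, free thermal change = 9.3×10⁻⁶×176×425 = 0.6956 mm and elastic change from P = 90400×425/(725×110×10³) = 0.4817 mm; these oppose, so the net change is 0.214 mm (segment lengthens).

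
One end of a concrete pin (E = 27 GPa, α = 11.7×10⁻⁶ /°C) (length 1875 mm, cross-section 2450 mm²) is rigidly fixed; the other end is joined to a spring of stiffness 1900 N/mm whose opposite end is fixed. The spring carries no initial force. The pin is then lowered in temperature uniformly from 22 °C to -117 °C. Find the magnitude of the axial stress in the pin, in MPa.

If the spring were absent the pin would shorten by αΔT L = 11.7×10⁻⁶ × 139 × 1875 = 3.049 mm.
Let P be the tensile force in the spring. The pin extends elastically by PL/(AE) and the spring stretches by P/k; together these equal δ_free.
So P = δ_free / [L/(AE) + 1/k] = 3.049 / [ 1875/(2450×27×10³) + 1/(1900) ].
P = 3.049 / 0.0005547 = 5498 N.
σ = P/A = 5498/2450 = 2.244 MPa.

σ ≈ 2.24 MPa (tensile)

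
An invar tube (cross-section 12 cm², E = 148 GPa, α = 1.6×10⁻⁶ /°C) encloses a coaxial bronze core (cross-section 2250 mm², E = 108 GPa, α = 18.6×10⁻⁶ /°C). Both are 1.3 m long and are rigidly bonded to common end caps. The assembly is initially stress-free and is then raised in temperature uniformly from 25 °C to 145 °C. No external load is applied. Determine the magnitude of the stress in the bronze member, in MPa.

σ ≈ 93 MPa (compressive)

Both members must finish at the same length. With the larger α, the bronze tends to over-expand; the plates restrain it, putting the bronze in compression and the invar in tension. With no external load the two internal forces are equal and opposite, magnitude P.
Equating the net (thermal + elastic) strains gives |α₁ − α₂|·ΔT = P·[1/(A₁E₁) + 1/(A₂E₂)].
|α₁ − α₂|·ΔT = 17×10⁻⁶ × 120 = 0.00204.
1/(A₁E₁) + 1/(A₂E₂) = 1/(1200×148×10³) + 1/(2250×108×10³) = 9.746×10⁻⁹ N⁻¹.
P = 0.00204 / 9.746×10⁻⁹ = 209300 N = 209.3 kN.
σ_{bronze} = P/A₂ = 209300/2250 = 93.03 MPa, compressive.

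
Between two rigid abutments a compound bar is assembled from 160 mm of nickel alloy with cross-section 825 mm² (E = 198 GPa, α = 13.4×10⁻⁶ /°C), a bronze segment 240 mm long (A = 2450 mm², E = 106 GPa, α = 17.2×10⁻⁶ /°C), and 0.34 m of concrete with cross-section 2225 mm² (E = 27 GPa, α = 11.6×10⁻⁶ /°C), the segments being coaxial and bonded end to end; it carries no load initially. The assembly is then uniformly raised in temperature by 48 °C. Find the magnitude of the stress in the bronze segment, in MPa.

Free thermal expansion of the whole bar: Σ αᵢΔT Lᵢ = 13.4×10⁻⁶×48×160 + 17.2×10⁻⁶×48×240 + 11.6×10⁻⁶×48×340 = 0.4904 mm.
The rigid supports impose zero overall length change; the single axial force P common to all segments must satisfy P Σ Lᵢ/(AᵢEᵢ) = δ_free.
The series flexibility is Σ Lᵢ/(AᵢEᵢ) = 160/(825×198×10³) + 240/(2450×106×10³) + 340/(2225×27×10³) = 7.563×10⁻⁶ mm/N.
P = 0.4904 / 7.563×10⁻⁶ = 64840 N = 64.84 kN, compressive.
σ_{bronze} = P / A = 64840 / 2450 = 26.46 MPa.

σ ≈ 26.5 MPa (compressive)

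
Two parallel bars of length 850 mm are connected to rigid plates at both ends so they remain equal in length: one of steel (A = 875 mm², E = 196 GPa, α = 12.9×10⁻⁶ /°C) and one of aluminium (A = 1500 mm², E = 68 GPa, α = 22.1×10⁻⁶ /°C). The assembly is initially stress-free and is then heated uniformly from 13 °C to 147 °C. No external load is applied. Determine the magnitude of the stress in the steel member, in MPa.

σ ≈ 90.1 MPa (tensile)

Both members must finish at the same length. With the larger α, the aluminium tends to over-expand; the plates restrain it, putting the aluminium in compression and the steel in tension. With no external load the two internal forces are equal and opposite, magnitude P.
Setting the final lengths equal and cancelling L: (α₁ − α₂)ΔT = P/(A₁E₁) + P/(A₂E₂).
|α₁ − α₂|·ΔT = 9.2×10⁻⁶ × 134 = 0.001233.
1/(A₁E₁) + 1/(A₂E₂) = 1/(875×196×10³) + 1/(1500×68×10³) = 1.563×10⁻⁸ N⁻¹.
P = 0.001233 / 1.563×10⁻⁸ = 78850 N = 78.85 kN.
σ_{steel} = P/A₁ = 78850/875 = 90.11 MPa, tensile.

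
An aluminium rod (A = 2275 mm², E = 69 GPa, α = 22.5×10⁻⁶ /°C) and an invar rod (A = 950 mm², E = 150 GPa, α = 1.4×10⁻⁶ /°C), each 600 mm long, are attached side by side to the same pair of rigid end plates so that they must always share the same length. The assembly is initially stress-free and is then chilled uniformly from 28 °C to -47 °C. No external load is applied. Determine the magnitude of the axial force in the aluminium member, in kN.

P ≈ 118 kN (tensile in the aluminium)

Equilibrium of a rigid end plate with no external load gives equal and opposite internal forces ±P in the two members. Since α_{aluminium} > α_{invar}, cooling drives the aluminium into tension and the invar into compression.
Setting the final lengths equal and cancelling L: (α₁ − α₂)ΔT = P/(A₁E₁) + P/(A₂E₂).
|α₁ − α₂|·ΔT = 21.1×10⁻⁶ × 75 = 0.001583.
1/(A₁E₁) + 1/(A₂E₂) = 1/(2275×69×10³) + 1/(950×150×10³) = 1.339×10⁻⁸ N⁻¹.
P = 0.001583 / 1.339×10⁻⁸ = 118200 N = 118.2 kN.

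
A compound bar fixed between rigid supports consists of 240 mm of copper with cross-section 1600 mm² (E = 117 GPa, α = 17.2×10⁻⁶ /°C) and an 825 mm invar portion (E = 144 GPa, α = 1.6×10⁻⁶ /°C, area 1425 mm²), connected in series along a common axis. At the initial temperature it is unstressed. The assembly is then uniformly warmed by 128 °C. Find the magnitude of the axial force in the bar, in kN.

P ≈ 132 kN (compressive)

Free thermal expansion of the whole bar: Σ αᵢΔT Lᵢ = 17.2×10⁻⁶×128×240 + 1.6×10⁻⁶×128×825 = 0.6973 mm.
Since the ends are fixed, an axial force P builds up, equal in every segment, with P · Σ Lᵢ/(AᵢEᵢ) = δ_free.
Σ Lᵢ/(AᵢEᵢ) = 240/(1600×117×10³) + 825/(1425×144×10³) = 5.303×10⁻⁶ mm/N.
P = 0.6973 / 5.303×10⁻⁶ = 131500 N = 131.5 kN, compressive.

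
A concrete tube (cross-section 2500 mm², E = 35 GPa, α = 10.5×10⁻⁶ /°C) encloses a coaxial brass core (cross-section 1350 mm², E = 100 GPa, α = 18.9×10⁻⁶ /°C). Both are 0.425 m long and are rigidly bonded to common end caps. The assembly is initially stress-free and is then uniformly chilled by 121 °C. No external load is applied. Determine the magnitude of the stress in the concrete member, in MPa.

σ ≈ 21.6 MPa (compressive)

Both members must finish at the same length. With the larger α, the brass tends to over-contract; the plates restrain it, putting the brass in tension and the concrete in compression. With no external load the two internal forces are equal and opposite, magnitude P.
Equating the net (thermal + elastic) strains gives |α₁ − α₂|·ΔT = P·[1/(A₁E₁) + 1/(A₂E₂)].
|α₁ − α₂|·ΔT = 8.4×10⁻⁶ × 121 = 0.001016.
1/(A₁E₁) + 1/(A₂E₂) = 1/(2500×35×10³) + 1/(1350×100×10³) = 1.884×10⁻⁸ N⁻¹.
P = 0.001016 / 1.884×10⁻⁸ = 53960 N = 53.96 kN.
σ_{concrete} = P/A₁ = 53960/2500 = 21.58 MPa, compressive.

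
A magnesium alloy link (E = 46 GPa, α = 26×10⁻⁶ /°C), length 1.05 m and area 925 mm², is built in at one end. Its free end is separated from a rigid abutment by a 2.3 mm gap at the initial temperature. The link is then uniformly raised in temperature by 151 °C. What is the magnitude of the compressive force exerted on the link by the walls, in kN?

P ≈ 73.8 kN

If the wall were absent the link would grow by αΔT L = 26×10⁻⁶ × 151 × 1050 = 4.122 mm.
This exceeds the 2.3 mm gap, so the wall pushes back. The portion of expansion that must be recovered elastically is δ_free − gap = 4.122 − 2.3 = 1.822 mm.
Compatibility: PL/(AE) = 1.822 mm, so σ = P/A = E × (1.822/1050) = 79.83 MPa.
P = σA = 79.83 × 925 = 73.85 kN.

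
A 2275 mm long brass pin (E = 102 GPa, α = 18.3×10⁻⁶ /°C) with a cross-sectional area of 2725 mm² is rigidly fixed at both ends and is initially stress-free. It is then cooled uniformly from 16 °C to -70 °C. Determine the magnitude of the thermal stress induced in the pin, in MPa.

σ ≈ 161 MPa (tensile)

The supports are rigid, so the total axial strain is zero. The restrained thermal strain is ε = αΔT = 18.3×10⁻⁶ × 86 = 1573.8×10⁻⁶.
The stress required to suppress this strain is σ = Eε = 102×10³ × 1573.8×10⁻⁶ = 160.5 MPa, tensile since the pin is trying to contract.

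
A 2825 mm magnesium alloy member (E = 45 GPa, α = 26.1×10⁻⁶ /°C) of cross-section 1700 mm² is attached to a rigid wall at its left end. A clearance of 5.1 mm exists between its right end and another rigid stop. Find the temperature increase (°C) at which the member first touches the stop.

Contact occurs when the free expansion equals the gap: αΔT L = 5.1 mm.
So ΔT = g/(αL) = 5.1/(26.1×10⁻⁶ × 2825) = 69.17 °C.

ΔT ≈ 69.2 °C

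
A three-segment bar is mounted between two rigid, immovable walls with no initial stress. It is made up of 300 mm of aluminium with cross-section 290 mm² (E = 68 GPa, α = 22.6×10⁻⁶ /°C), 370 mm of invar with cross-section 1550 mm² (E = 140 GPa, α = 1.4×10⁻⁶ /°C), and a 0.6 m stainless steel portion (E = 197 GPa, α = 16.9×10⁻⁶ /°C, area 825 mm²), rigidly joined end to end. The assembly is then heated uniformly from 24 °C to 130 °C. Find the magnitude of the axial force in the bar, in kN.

P ≈ 89.7 kN (compressive)

If the supports were absent, the total length change would be Σ αᵢΔT Lᵢ = 22.6×10⁻⁶×106×300 + 1.4×10⁻⁶×106×370 + 16.9×10⁻⁶×106×600 = 1.848 mm.
Since the ends are fixed, an axial force P builds up, equal in every segment, with P · Σ Lᵢ/(AᵢEᵢ) = δ_free.
The series flexibility is Σ Lᵢ/(AᵢEᵢ) = 300/(290×68×10³) + 370/(1550×140×10³) + 600/(825×197×10³) = 2.061×10⁻⁵ mm/N.
P = 1.848 / 2.061×10⁻⁵ = 89690 N = 89.69 kN, compressive.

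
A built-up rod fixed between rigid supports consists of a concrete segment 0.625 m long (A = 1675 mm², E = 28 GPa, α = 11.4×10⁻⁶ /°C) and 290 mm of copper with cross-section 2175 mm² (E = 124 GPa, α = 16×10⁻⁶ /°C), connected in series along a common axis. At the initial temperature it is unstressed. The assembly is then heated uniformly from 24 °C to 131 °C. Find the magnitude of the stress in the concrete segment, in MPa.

Free thermal expansion of the whole bar: Σ αᵢΔT Lᵢ = 11.4×10⁻⁶×107×625 + 16×10⁻⁶×107×290 = 1.259 mm.
The rigid supports impose zero overall length change; the single axial force P common to all segments must satisfy P Σ Lᵢ/(AᵢEᵢ) = δ_free.
Σ Lᵢ/(AᵢEᵢ) = 625/(1675×28×10³) + 290/(2175×124×10³) = 1.44×10⁻⁵ mm/N.
So P = 1.259 / 1.44×10⁻⁵ = 87.41 kN, compressive.
σ_{concrete} = P / A = 87410 / 1675 = 52.19 MPa.

σ ≈ 52.2 MPa (compressive)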